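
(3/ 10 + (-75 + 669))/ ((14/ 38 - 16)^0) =5943/ 10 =594.30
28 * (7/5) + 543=2911/5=582.20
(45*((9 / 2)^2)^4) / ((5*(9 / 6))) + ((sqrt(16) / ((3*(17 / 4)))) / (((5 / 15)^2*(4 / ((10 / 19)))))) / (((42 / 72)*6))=291985939263 / 289408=1008907.63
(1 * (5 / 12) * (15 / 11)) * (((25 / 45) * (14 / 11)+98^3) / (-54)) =-1164725975 / 117612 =-9903.12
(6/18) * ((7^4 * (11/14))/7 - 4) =177/2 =88.50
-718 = -718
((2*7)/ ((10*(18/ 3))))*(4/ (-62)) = -7/ 465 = -0.02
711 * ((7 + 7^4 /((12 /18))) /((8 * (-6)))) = -1710429 /32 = -53450.91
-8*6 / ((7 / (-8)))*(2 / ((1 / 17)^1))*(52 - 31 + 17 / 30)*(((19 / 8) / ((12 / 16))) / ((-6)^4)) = 835924 / 8505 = 98.29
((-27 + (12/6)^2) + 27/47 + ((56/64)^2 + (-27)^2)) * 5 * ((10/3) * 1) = 53191975/4512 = 11789.00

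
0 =0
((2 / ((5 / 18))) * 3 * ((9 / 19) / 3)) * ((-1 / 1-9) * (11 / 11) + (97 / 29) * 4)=31752 / 2755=11.53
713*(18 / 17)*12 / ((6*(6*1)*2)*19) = 2139 / 323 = 6.62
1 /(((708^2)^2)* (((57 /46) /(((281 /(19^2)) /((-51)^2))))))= 6463 /6723965011029664896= 0.00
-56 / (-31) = 56 / 31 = 1.81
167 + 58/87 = 167.67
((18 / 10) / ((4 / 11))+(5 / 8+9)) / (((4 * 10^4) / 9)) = 5247 / 1600000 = 0.00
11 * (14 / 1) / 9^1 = 154 / 9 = 17.11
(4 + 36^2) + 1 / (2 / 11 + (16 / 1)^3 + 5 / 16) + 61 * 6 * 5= 3130.00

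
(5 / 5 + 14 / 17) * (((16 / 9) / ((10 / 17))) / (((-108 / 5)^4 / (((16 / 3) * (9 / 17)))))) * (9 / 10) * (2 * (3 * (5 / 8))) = 3875 / 16061328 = 0.00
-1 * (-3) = 3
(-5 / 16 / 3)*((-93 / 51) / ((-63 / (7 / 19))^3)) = -155 / 4080172176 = -0.00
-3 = -3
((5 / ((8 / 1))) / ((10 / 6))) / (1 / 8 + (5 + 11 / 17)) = 51 / 785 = 0.06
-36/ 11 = -3.27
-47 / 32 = -1.47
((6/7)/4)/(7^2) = 3/686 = 0.00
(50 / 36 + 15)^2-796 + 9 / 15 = -853423 / 1620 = -526.80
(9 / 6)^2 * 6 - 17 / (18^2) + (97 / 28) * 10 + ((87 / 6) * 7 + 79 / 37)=12732199 / 83916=151.73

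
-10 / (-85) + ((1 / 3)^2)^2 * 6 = 88 / 459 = 0.19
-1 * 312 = -312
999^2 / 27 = 36963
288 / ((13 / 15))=4320 / 13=332.31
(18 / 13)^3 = 5832 / 2197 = 2.65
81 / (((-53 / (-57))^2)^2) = 855036081 / 7890481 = 108.36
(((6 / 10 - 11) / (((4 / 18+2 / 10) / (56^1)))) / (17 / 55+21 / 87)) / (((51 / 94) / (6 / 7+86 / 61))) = -90562517760 / 8649617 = -10470.12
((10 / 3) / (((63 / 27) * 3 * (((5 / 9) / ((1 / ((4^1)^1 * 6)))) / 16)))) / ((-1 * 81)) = -4 / 567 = -0.01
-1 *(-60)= 60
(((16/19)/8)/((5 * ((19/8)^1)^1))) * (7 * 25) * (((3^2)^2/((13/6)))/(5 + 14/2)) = 22680/4693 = 4.83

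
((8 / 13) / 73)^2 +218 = 218.00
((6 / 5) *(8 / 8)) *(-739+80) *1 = -3954 / 5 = -790.80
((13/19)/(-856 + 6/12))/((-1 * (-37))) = -0.00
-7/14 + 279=557/2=278.50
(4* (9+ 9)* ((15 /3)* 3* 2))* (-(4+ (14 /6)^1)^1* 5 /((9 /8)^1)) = -60800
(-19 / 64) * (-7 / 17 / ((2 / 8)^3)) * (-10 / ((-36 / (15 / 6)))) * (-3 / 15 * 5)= -3325 / 612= -5.43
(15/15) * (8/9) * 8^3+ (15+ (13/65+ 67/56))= 1188199/2520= 471.51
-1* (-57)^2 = -3249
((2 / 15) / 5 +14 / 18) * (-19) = -3439 / 225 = -15.28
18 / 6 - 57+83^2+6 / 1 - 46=6795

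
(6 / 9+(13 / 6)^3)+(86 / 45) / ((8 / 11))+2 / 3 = 15263 / 1080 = 14.13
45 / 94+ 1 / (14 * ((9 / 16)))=3587 / 5922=0.61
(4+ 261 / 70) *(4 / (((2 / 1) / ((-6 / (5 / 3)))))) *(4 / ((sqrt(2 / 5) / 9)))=-175284 *sqrt(10) / 175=-3167.41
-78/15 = -26/5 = -5.20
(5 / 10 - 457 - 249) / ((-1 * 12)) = 58.79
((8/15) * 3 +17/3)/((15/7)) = 3.39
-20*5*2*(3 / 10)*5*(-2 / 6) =100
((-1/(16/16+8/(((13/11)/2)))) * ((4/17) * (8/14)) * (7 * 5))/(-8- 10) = 520/28917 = 0.02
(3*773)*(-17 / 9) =-13141 / 3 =-4380.33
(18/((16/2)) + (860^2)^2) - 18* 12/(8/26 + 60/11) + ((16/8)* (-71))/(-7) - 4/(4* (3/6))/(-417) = 657847329426506813/1202628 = 547008159985.06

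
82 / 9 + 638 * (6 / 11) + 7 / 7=3223 / 9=358.11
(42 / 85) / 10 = 21 / 425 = 0.05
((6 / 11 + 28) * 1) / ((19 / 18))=5652 / 209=27.04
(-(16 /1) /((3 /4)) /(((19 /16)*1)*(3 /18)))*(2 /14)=-2048 /133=-15.40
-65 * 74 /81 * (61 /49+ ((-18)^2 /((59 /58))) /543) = -4609687550 /42384951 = -108.76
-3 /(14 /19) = -57 /14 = -4.07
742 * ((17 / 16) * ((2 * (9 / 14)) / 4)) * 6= 24327 / 16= 1520.44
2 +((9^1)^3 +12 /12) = 732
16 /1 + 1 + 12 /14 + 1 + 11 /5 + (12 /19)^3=5115563 /240065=21.31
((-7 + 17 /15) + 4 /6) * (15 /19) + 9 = 4.89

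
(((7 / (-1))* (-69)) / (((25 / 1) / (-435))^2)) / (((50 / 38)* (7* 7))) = 9922959 / 4375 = 2268.10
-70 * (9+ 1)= -700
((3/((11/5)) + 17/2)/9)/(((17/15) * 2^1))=1085/2244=0.48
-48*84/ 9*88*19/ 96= -23408/ 3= -7802.67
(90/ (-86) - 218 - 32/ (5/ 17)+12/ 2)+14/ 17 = -1173339/ 3655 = -321.02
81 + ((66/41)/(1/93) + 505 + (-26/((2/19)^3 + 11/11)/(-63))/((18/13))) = 117493744607/159637149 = 736.01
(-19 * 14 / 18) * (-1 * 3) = 44.33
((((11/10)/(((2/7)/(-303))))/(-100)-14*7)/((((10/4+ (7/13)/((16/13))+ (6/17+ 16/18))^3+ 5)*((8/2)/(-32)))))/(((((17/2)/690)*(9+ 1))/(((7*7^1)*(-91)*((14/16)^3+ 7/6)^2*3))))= -29690070277108826031993/9154110826808000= -3243359.28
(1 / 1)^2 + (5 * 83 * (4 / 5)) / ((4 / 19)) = 1578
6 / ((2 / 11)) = 33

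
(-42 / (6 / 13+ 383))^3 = -162771336 / 123878371625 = -0.00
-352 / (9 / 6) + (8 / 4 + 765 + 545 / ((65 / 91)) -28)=3802 / 3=1267.33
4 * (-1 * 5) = -20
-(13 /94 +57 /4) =-2705 /188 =-14.39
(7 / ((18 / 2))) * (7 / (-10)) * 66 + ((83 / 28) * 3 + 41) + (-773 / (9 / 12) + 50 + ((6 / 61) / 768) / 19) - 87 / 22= -55439846687 / 57115520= -970.66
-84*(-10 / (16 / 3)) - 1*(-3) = 321 / 2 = 160.50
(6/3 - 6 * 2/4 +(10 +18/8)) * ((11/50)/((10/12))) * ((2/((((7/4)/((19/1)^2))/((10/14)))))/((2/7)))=107217/35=3063.34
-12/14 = -6/7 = -0.86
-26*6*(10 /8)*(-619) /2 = 120705 /2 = 60352.50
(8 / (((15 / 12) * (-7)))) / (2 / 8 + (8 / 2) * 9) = -128 / 5075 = -0.03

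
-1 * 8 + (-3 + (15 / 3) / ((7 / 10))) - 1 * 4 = -7.86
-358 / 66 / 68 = -179 / 2244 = -0.08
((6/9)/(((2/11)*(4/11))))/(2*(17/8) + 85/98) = 5929/3009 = 1.97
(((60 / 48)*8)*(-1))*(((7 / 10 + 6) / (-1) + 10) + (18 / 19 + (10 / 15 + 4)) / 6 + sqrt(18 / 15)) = -7243 / 171 - 2*sqrt(30) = -53.31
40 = 40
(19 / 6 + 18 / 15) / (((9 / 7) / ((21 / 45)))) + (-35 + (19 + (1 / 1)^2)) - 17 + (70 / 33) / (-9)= -1365491 / 44550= -30.65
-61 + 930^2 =864839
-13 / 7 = -1.86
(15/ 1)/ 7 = 15/ 7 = 2.14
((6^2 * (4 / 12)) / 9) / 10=0.13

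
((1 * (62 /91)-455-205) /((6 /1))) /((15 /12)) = -119996 /1365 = -87.91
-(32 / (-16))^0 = -1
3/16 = 0.19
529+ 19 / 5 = 2664 / 5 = 532.80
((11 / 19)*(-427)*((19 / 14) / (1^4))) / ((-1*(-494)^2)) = 671 / 488072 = 0.00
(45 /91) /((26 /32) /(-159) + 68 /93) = 1182960 /1736917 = 0.68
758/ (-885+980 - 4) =758/ 91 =8.33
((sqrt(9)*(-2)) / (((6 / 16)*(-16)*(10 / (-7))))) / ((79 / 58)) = -203 / 395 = -0.51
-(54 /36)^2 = -9 /4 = -2.25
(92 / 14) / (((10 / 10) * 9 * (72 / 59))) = 1357 / 2268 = 0.60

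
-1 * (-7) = 7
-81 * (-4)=324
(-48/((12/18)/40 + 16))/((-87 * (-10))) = -96/27869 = -0.00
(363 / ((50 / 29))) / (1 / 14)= 73689 / 25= 2947.56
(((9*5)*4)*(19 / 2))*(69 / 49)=117990 / 49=2407.96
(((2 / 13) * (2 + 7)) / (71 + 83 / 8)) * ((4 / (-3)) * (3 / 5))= -192 / 14105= -0.01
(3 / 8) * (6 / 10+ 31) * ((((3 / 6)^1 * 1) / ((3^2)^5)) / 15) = 79 / 11809800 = 0.00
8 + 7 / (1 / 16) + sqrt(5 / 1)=sqrt(5) + 120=122.24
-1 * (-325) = 325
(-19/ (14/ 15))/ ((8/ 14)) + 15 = -165/ 8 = -20.62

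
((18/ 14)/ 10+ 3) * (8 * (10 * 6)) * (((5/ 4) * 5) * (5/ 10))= 4692.86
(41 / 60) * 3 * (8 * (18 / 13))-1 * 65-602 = -41879 / 65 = -644.29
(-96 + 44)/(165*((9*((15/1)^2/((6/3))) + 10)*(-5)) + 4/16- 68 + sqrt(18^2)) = 16/259573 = 0.00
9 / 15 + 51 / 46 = 393 / 230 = 1.71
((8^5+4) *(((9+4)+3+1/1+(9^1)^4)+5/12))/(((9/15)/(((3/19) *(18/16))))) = 9701454195/152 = 63825356.55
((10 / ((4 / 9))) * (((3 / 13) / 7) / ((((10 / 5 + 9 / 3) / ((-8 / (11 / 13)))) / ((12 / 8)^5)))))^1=-6561 / 616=-10.65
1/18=0.06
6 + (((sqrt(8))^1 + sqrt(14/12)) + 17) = sqrt(42)/6 + 2 * sqrt(2) + 23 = 26.91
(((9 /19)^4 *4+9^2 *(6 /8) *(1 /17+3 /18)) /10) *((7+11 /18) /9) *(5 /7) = 416678239 /496262368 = 0.84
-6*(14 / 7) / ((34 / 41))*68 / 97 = -10.14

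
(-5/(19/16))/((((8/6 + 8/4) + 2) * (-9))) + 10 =10.09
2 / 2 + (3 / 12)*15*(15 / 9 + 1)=11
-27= -27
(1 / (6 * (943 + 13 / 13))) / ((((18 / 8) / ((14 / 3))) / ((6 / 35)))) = 1 / 15930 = 0.00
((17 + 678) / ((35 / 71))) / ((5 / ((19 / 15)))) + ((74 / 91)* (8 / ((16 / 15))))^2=244927388 / 621075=394.36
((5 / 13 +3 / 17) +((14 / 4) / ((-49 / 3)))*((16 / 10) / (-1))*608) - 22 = 1446586 / 7735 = 187.02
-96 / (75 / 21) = -672 / 25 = -26.88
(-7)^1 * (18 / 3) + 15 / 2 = -69 / 2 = -34.50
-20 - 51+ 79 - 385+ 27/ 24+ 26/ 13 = -2991/ 8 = -373.88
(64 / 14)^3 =32768 / 343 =95.53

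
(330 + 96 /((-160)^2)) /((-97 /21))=-5544063 /77600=-71.44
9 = 9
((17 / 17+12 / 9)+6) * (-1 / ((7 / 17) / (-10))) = 4250 / 21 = 202.38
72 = 72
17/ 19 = 0.89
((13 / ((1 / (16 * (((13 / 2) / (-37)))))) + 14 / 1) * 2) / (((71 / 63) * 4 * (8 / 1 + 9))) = -26271 / 44659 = -0.59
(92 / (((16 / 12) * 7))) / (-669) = -23 / 1561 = -0.01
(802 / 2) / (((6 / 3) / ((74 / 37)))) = 401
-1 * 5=-5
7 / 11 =0.64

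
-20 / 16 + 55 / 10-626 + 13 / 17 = -42227 / 68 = -620.99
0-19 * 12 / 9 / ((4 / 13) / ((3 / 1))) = -247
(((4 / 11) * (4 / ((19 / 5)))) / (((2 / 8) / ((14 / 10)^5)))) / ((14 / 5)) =76832 / 26125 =2.94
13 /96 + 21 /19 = 2263 /1824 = 1.24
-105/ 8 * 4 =-105/ 2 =-52.50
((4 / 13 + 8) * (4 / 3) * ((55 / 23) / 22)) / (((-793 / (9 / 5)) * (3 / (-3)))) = 648 / 237107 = 0.00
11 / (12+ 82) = 11 / 94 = 0.12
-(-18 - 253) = 271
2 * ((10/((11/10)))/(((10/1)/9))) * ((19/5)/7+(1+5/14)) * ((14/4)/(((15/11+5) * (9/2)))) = 19/5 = 3.80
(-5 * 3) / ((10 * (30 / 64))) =-3.20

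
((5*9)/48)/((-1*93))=-5/496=-0.01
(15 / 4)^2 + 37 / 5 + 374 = 31637 / 80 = 395.46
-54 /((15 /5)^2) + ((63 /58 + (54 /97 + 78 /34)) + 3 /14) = -618843 /334747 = -1.85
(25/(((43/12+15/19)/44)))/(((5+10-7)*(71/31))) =971850/70787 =13.73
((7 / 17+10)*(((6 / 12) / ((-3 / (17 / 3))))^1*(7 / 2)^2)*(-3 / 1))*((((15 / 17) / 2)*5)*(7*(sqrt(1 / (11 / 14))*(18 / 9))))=1517775*sqrt(154) / 1496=12590.30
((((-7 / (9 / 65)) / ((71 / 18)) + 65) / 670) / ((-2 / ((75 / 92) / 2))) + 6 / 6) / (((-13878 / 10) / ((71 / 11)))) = -17227885 / 3763935648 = -0.00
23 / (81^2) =23 / 6561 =0.00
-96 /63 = -32 /21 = -1.52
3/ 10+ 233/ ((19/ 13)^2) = 394853/ 3610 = 109.38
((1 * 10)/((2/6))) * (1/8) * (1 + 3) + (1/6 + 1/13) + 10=1969/78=25.24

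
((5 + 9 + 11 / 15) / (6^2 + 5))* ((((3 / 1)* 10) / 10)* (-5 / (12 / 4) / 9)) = -221 / 1107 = -0.20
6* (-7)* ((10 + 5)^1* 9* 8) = -45360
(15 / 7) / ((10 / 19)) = 57 / 14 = 4.07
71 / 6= 11.83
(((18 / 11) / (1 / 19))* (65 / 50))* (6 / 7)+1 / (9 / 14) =125432 / 3465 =36.20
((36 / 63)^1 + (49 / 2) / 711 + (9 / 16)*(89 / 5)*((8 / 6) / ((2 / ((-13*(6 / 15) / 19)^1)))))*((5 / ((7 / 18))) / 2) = -11545717 / 1470980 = -7.85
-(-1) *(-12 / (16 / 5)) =-15 / 4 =-3.75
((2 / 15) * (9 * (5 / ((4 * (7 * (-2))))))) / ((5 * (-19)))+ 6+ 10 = 42563 / 2660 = 16.00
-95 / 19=-5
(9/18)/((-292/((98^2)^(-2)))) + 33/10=888793958971/269331502720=3.30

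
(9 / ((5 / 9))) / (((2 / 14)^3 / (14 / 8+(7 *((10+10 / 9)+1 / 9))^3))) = 96971455945 / 36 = 2693651554.03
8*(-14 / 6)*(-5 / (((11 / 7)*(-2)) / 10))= -9800 / 33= -296.97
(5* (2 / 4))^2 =25 / 4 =6.25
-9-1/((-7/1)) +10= 1.14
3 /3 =1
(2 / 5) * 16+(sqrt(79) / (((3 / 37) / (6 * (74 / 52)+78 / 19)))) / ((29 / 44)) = 32 / 5+1694748 * sqrt(79) / 7163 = 2109.32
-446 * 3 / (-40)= 669 / 20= 33.45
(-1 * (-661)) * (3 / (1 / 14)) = 27762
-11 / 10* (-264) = 1452 / 5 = 290.40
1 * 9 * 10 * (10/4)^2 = 1125/2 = 562.50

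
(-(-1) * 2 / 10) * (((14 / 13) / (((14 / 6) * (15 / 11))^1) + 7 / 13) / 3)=19 / 325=0.06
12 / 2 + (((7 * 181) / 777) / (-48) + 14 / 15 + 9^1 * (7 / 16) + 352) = 4832987 / 13320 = 362.84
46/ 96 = 0.48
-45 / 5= -9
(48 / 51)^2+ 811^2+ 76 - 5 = 190102144 / 289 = 657792.89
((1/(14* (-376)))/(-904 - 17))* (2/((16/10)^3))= 125/1241124864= 0.00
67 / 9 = 7.44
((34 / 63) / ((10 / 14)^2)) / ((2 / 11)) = 5.82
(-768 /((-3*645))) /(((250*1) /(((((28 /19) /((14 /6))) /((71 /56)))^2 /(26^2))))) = 4816896 /8265308666875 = 0.00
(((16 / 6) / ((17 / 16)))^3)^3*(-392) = -3615561838447072116736 / 2334165173090451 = -1548974.29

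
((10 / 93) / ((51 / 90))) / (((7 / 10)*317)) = 1000 / 1169413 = 0.00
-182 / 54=-91 / 27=-3.37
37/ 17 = 2.18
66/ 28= 33/ 14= 2.36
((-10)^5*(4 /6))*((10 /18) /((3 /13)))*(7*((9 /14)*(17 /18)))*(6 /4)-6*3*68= -27658048 /27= -1024372.15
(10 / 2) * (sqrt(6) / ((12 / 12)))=5 * sqrt(6)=12.25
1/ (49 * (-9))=-1/ 441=-0.00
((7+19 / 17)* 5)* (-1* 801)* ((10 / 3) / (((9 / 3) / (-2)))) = 1228200 / 17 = 72247.06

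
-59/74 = -0.80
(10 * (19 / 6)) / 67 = 95 / 201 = 0.47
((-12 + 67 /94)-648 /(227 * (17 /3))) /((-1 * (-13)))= -0.91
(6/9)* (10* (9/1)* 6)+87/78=361.12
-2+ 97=95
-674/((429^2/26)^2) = -2696/200420649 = -0.00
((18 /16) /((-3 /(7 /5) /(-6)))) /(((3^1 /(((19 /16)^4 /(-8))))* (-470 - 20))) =390963 /734003200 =0.00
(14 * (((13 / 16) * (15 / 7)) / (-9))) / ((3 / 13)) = -845 / 72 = -11.74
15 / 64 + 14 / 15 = 1121 / 960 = 1.17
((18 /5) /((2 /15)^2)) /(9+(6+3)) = 45 /4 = 11.25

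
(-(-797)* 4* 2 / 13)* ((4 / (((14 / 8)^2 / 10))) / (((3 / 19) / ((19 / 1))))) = 1473111040 / 1911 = 770858.73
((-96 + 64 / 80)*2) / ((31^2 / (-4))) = 0.79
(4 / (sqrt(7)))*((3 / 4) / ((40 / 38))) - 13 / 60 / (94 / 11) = -143 / 5640 + 57*sqrt(7) / 140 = 1.05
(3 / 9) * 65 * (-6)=-130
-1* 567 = -567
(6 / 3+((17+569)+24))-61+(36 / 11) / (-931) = 5642755 / 10241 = 551.00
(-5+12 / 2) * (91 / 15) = 91 / 15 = 6.07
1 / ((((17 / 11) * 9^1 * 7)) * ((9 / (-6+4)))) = -22 / 9639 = -0.00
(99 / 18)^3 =1331 / 8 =166.38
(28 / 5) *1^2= 28 / 5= 5.60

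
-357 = -357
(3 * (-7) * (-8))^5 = 133827821568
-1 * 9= -9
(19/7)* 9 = 24.43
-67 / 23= -2.91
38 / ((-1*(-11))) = 38 / 11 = 3.45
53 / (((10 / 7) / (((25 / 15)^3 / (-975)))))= -371 / 2106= -0.18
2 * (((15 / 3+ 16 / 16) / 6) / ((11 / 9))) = 18 / 11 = 1.64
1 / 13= 0.08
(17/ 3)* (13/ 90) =221/ 270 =0.82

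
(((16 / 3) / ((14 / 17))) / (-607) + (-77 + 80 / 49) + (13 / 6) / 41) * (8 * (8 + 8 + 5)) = -12654.63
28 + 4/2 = 30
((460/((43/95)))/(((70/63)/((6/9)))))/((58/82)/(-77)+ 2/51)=844320708/41581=20305.44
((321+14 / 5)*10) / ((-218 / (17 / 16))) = -15.78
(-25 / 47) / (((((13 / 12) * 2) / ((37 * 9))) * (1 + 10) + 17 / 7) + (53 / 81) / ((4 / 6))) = -174825 / 1144309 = -0.15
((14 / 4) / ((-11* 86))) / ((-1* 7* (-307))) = -1 / 580844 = -0.00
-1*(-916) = 916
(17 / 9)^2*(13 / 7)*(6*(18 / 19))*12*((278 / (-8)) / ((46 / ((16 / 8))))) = -2088892 / 3059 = -682.87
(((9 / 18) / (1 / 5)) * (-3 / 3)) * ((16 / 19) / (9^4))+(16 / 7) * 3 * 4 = 23934248 / 872613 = 27.43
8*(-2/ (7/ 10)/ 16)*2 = -20/ 7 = -2.86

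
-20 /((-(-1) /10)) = -200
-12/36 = -1/3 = -0.33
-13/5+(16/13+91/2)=5737/130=44.13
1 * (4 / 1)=4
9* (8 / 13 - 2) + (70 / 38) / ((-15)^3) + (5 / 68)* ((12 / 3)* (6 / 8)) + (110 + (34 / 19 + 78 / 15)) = 1187559247 / 11337300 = 104.75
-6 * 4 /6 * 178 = -712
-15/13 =-1.15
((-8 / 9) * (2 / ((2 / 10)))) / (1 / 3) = -80 / 3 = -26.67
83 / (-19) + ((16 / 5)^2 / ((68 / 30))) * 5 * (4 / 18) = 631 / 969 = 0.65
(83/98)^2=0.72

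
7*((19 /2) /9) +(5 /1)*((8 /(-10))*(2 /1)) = -0.61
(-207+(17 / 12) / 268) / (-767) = 665695 / 2466672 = 0.27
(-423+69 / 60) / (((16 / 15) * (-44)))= 2301 / 256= 8.99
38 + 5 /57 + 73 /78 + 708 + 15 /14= 3880369 /5187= 748.10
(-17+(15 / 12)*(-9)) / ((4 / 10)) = -565 / 8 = -70.62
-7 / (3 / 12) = -28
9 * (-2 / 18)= -1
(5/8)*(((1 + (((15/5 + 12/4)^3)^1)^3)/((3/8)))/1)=50388485/3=16796161.67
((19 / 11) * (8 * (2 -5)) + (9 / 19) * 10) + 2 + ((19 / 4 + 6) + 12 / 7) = -130227 / 5852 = -22.25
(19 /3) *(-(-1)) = 19 /3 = 6.33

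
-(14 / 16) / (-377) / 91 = 1 / 39208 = 0.00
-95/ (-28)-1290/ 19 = -34315/ 532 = -64.50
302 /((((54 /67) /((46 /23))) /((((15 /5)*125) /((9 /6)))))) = 5058500 /27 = 187351.85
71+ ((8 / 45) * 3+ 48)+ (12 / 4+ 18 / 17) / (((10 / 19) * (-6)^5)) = 52670731 / 440640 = 119.53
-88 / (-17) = 88 / 17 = 5.18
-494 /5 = -98.80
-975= -975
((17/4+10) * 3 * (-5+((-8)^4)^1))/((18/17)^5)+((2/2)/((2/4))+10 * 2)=110382540529/839808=131437.83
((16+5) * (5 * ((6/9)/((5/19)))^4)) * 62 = 904949024/3375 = 268133.04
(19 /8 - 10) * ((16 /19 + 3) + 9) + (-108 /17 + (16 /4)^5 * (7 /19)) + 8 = 280.99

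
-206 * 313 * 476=-30691528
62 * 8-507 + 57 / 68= -691 / 68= -10.16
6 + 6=12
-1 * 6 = -6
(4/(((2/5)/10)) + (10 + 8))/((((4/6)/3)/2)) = 1062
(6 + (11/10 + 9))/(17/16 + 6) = 2.28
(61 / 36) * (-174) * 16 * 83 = -1174616 / 3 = -391538.67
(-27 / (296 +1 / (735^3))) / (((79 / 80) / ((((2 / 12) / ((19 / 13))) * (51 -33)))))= -33448787190000 / 176414557852501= -0.19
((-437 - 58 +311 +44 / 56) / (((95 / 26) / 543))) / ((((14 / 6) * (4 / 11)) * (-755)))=6289569 / 147980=42.50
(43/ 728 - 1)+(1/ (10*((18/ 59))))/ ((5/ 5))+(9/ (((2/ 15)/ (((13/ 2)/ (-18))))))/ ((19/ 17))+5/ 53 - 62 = -1390962137/ 16494660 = -84.33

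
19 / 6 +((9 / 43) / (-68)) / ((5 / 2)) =34709 / 10965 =3.17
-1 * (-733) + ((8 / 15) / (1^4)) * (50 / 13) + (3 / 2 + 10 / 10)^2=115643 / 156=741.30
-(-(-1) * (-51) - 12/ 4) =54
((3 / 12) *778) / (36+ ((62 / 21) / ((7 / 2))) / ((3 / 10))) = 441 / 88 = 5.01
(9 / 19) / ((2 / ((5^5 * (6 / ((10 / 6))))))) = 50625 / 19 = 2664.47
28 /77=4 /11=0.36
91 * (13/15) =1183/15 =78.87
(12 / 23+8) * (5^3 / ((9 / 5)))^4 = 29907226562500 / 150903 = 198188416.15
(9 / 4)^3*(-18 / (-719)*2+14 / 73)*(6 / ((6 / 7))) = 32388741 / 1679584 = 19.28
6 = 6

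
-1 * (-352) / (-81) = -352 / 81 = -4.35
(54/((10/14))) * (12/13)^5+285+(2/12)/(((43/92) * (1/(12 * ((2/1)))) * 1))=27478673023/79827995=344.22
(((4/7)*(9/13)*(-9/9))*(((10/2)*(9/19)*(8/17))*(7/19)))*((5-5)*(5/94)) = 0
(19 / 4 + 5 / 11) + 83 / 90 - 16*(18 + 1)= -589789 / 1980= -297.87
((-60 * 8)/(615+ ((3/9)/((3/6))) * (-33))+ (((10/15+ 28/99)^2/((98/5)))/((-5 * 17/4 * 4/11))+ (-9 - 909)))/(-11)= 404394893236/4841390169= 83.53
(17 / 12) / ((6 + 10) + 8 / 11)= 187 / 2208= 0.08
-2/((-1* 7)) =2/7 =0.29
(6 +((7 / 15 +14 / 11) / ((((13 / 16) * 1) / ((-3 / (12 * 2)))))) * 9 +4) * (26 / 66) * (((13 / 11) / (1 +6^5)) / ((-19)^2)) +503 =28193993905879 / 56051677605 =503.00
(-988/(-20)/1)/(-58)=-247/290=-0.85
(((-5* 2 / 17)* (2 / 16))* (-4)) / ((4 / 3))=0.22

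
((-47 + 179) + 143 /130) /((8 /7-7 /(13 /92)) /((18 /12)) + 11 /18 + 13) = -1090089 /152765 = -7.14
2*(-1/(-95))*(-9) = -18/95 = -0.19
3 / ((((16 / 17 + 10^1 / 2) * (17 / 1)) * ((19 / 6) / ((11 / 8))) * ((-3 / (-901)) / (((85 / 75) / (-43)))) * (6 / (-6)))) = 168487 / 1650340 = 0.10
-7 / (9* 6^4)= -0.00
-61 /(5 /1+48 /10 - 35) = 305 /126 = 2.42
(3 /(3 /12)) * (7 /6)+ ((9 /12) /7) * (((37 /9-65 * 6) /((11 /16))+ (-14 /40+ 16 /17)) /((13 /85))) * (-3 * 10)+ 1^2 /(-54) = 2550907855 /216216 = 11797.96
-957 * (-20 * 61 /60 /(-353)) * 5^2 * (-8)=3891800 /353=11024.93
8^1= 8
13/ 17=0.76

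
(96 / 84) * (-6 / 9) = -16 / 21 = -0.76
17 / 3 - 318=-937 / 3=-312.33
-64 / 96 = -2 / 3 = -0.67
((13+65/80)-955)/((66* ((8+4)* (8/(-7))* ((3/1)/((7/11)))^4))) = 23008783/10929447936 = 0.00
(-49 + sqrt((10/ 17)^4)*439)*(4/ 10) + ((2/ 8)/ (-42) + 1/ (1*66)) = 109939909/ 2670360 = 41.17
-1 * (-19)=19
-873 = -873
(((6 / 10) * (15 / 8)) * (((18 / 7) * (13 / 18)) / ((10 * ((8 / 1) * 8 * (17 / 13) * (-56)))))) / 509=-1521 / 17366917120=-0.00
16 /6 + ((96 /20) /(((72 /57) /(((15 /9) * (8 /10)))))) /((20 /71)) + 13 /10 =3293 /150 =21.95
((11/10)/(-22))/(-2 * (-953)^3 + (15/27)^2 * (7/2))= -81/2804295095230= -0.00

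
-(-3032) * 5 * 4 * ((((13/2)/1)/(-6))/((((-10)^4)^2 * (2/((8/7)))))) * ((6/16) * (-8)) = 4927/4375000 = 0.00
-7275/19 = -382.89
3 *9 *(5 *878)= 118530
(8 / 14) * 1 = 4 / 7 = 0.57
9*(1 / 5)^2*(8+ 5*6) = 342 / 25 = 13.68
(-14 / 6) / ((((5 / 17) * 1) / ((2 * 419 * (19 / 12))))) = -947359 / 90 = -10526.21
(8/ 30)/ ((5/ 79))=316/ 75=4.21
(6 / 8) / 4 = 3 / 16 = 0.19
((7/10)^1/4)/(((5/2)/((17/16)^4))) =0.09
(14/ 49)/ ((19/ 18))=36/ 133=0.27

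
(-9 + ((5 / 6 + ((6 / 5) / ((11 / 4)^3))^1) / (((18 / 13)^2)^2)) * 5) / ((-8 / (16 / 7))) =6528873205 / 2934184176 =2.23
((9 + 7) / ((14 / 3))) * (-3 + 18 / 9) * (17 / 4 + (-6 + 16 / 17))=330 / 119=2.77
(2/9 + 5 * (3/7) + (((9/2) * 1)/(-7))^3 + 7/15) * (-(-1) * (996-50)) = 2427.51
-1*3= -3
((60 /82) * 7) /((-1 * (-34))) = 105 /697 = 0.15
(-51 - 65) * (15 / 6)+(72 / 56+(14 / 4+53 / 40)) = -79489 / 280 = -283.89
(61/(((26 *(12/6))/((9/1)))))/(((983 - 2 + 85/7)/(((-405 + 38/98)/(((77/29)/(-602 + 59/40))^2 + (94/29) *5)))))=-0.27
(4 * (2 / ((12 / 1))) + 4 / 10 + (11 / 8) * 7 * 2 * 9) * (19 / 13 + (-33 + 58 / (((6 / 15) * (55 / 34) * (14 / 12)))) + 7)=109495271 / 12012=9115.49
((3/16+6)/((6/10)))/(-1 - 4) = -33/16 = -2.06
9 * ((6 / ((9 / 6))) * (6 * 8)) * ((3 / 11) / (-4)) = -117.82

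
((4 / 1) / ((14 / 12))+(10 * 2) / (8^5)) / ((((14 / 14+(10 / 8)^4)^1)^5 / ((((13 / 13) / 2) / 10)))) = 6598244171776 / 18575802562394035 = 0.00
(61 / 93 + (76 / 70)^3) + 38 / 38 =11705846 / 3987375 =2.94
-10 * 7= -70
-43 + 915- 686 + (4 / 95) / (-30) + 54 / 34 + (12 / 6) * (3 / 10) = 4558826 / 24225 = 188.19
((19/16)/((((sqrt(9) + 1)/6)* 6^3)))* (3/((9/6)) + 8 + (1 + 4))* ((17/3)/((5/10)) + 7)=5225/2304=2.27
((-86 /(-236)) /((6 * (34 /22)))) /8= 473 /96288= 0.00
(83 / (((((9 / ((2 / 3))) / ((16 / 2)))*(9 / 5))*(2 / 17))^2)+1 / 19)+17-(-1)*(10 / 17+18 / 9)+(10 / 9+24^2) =23778228838 / 19072827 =1246.71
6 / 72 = 1 / 12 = 0.08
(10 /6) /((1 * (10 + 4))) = 5 /42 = 0.12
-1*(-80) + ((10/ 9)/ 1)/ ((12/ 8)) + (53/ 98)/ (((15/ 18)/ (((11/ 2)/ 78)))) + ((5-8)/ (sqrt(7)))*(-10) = 30*sqrt(7)/ 7 + 27788941/ 343980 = 92.13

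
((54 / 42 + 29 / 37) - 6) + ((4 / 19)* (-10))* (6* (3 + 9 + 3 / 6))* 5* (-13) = 50485658 / 4921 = 10259.23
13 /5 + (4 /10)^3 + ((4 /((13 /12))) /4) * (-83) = -120171 /1625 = -73.95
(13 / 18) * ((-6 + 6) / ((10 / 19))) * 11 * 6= 0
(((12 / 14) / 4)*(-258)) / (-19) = 387 / 133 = 2.91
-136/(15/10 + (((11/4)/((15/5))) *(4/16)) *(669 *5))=-0.18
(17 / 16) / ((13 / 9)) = 0.74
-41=-41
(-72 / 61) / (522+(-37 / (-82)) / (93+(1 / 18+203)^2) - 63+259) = -4940598933 / 3005393824420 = -0.00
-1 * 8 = -8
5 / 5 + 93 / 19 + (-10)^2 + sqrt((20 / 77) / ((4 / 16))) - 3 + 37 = 4*sqrt(385) / 77 + 2658 / 19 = 140.91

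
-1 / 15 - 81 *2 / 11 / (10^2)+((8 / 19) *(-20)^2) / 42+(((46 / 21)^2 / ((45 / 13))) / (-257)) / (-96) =485572621141 / 127912138200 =3.80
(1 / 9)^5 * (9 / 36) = 1 / 236196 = 0.00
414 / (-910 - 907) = -18 / 79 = -0.23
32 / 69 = 0.46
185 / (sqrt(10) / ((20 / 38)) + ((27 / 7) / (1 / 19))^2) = 66083850 / 1918499609 -444185 * sqrt(10) / 36451492571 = 0.03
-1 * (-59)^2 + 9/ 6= -6959/ 2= -3479.50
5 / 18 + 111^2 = 221783 / 18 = 12321.28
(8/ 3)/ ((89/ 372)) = 992/ 89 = 11.15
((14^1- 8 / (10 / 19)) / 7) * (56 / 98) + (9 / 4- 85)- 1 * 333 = -407531 / 980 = -415.85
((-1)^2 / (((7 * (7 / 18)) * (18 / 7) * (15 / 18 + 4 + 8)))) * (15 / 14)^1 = 45 / 3773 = 0.01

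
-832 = -832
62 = 62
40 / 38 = 20 / 19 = 1.05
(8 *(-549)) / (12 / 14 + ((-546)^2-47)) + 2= 1.99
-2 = -2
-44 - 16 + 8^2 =4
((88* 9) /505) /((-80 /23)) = -2277 /5050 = -0.45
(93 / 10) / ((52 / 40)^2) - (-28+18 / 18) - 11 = 21.50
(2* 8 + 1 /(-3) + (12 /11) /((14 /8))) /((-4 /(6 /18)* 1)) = -3763 /2772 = -1.36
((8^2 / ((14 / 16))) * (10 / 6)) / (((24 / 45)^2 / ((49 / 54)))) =3500 / 9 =388.89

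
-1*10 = -10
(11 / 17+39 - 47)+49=708 / 17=41.65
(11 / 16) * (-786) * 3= -12969 / 8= -1621.12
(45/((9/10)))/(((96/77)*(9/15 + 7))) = 9625/1824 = 5.28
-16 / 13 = -1.23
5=5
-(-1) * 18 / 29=18 / 29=0.62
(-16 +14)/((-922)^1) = 1/461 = 0.00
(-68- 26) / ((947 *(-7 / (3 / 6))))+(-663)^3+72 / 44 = -291434245.36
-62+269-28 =179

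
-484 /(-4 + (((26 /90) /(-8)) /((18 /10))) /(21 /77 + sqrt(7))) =120.79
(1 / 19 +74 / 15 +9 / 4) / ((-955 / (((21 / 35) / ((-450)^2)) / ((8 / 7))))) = -0.00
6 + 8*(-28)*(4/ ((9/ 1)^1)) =-93.56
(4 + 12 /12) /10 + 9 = 19 /2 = 9.50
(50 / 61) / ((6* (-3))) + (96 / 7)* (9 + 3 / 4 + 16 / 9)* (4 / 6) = 44985 / 427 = 105.35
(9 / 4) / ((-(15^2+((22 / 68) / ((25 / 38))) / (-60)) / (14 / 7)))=-114750 / 5737291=-0.02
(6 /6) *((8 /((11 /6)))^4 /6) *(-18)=-15925248 /14641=-1087.72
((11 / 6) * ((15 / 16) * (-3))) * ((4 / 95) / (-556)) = 33 / 84512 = 0.00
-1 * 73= -73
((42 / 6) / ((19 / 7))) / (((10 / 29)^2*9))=41209 / 17100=2.41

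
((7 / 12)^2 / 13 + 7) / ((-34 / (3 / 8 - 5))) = 486661 / 509184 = 0.96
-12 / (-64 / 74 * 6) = 37 / 16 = 2.31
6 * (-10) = -60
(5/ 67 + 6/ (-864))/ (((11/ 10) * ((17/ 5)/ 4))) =0.07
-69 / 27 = -23 / 9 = -2.56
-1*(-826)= 826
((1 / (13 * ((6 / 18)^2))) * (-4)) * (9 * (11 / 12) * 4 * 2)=-2376 / 13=-182.77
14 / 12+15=97 / 6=16.17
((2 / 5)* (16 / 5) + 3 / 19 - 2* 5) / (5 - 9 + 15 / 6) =8134 / 1425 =5.71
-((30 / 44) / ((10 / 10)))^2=-225 / 484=-0.46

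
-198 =-198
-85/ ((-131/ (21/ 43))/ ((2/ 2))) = 1785/ 5633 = 0.32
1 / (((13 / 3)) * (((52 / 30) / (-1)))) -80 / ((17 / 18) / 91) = -44292285 / 5746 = -7708.37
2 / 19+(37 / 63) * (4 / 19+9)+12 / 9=1171 / 171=6.85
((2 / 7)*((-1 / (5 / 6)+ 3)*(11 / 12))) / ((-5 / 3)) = -99 / 350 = -0.28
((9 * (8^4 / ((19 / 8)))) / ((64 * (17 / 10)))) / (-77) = -46080 / 24871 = -1.85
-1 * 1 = -1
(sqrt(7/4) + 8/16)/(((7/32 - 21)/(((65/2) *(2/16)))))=-0.36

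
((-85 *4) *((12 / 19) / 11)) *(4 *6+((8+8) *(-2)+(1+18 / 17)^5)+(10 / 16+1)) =-10432868790 / 17455889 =-597.67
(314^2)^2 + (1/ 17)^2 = 2809418481425/ 289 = 9721171216.00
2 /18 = 0.11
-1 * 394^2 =-155236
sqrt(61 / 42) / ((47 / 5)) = 5*sqrt(2562) / 1974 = 0.13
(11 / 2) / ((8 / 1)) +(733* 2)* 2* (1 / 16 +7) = 331327 / 16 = 20707.94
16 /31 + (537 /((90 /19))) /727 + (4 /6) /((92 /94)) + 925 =4801761211 /5183510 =926.35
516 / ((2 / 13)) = 3354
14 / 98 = 1 / 7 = 0.14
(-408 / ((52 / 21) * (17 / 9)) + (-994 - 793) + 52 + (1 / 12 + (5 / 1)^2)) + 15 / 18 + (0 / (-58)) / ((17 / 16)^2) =-280225 / 156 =-1796.31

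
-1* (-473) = 473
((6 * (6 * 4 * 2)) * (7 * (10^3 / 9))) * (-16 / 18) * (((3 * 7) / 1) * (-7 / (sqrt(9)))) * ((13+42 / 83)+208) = 1614350080000 / 747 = 2161111218.21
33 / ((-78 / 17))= -187 / 26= -7.19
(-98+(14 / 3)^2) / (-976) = 343 / 4392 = 0.08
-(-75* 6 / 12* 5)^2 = -35156.25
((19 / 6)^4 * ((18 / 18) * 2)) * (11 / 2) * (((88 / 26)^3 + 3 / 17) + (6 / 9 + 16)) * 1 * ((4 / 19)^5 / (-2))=-2193525664 / 172440333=-12.72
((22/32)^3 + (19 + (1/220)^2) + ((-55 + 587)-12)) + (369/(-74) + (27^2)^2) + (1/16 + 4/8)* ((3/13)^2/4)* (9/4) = 41215945679500343/77477171200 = 531975.36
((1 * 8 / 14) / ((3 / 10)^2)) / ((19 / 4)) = 1600 / 1197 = 1.34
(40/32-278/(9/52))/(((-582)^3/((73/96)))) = 4217867/681306743808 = 0.00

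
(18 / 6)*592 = 1776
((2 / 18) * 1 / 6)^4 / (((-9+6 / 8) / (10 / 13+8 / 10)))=-17 / 759960630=-0.00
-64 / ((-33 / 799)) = 51136 / 33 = 1549.58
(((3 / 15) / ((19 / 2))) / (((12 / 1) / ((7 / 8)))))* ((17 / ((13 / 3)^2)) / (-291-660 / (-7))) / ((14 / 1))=-7 / 13871520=-0.00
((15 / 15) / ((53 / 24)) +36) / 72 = 161 / 318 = 0.51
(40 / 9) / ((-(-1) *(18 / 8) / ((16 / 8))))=320 / 81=3.95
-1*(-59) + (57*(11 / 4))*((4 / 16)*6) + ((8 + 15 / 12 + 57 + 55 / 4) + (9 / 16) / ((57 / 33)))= 113833 / 304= 374.45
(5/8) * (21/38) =105/304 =0.35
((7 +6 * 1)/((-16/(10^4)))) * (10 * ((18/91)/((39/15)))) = -562500/91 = -6181.32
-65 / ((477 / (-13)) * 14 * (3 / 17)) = 14365 / 20034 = 0.72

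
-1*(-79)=79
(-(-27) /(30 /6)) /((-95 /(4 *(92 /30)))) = -1656 /2375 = -0.70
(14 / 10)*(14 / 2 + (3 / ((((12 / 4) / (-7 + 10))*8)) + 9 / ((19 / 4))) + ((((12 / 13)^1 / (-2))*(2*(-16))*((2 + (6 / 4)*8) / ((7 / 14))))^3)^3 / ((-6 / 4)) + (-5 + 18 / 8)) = -532125051208716700663194399882966175 / 1611883904696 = -330126164581980272764195.40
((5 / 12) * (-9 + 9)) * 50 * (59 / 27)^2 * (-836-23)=0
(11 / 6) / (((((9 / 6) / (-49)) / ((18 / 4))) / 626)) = -168707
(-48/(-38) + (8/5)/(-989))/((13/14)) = 1.36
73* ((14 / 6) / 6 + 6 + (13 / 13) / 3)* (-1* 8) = -35332 / 9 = -3925.78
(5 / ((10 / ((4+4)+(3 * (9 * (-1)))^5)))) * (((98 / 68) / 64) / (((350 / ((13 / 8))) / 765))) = -11751748281 / 20480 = -573815.83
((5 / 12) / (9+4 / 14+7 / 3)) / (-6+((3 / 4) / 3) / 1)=-35 / 5612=-0.01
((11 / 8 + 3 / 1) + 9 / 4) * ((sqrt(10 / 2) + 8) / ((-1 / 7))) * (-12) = 1113 * sqrt(5) / 2 + 4452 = 5696.37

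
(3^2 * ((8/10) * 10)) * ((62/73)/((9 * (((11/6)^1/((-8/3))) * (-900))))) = 1984/180675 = 0.01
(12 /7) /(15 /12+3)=48 /119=0.40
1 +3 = 4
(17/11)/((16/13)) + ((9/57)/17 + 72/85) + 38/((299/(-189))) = -1861915103/84987760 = -21.91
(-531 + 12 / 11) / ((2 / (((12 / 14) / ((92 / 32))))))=-78.99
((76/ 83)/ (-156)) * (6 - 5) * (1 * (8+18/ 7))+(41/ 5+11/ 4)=4934201/ 453180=10.89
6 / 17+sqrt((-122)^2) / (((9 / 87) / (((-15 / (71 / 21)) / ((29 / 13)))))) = -2830584 / 1207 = -2345.14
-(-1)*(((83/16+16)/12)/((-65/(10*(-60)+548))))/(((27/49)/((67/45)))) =370979/97200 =3.82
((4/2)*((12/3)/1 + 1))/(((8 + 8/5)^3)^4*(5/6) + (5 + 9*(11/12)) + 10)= 0.00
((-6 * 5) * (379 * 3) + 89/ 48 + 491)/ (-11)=146693/ 48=3056.10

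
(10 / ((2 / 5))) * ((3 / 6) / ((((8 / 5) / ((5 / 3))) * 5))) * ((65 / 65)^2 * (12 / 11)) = 125 / 44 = 2.84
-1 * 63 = -63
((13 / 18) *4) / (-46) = -0.06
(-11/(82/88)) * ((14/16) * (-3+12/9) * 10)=21175/123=172.15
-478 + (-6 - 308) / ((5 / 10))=-1106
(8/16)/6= 1/12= 0.08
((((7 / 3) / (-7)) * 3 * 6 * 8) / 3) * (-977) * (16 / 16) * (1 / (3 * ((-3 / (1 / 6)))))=-7816 / 27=-289.48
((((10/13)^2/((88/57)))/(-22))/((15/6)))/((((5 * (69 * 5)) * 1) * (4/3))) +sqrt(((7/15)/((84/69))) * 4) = -57/18813080 +sqrt(345)/15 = 1.24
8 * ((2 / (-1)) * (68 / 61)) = -1088 / 61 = -17.84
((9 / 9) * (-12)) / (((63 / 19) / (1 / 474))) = -38 / 4977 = -0.01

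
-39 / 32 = -1.22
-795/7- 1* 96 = -1467/7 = -209.57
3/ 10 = 0.30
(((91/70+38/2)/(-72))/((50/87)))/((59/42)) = -41209/118000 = -0.35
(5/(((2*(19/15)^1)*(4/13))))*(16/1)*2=3900/19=205.26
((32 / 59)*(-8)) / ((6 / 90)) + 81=15.92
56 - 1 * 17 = 39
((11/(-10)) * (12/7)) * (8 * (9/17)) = -7.99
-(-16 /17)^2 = -256 /289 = -0.89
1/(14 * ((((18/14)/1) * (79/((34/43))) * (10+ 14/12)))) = 34/682797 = 0.00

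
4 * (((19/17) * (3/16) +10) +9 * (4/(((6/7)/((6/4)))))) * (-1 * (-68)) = 19913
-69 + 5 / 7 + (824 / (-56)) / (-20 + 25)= -2493 / 35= -71.23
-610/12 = -305/6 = -50.83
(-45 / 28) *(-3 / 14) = 135 / 392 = 0.34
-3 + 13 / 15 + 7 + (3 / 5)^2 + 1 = 467 / 75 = 6.23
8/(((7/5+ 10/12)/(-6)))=-1440/67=-21.49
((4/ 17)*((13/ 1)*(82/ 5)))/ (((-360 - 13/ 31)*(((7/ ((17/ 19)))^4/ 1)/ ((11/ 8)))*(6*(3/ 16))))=-7143619912/ 157321789007985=-0.00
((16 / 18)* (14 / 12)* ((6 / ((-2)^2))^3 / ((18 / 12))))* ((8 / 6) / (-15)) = -28 / 135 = -0.21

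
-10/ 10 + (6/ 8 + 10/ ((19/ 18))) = 701/ 76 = 9.22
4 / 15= 0.27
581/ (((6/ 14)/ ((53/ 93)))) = 215551/ 279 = 772.58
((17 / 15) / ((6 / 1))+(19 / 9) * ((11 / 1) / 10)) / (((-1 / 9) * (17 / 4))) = -452 / 85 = -5.32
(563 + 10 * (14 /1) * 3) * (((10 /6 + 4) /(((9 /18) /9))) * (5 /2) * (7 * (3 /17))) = 309645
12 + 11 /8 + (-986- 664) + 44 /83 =-1086367 /664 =-1636.09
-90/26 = -45/13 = -3.46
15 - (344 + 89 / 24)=-7985 / 24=-332.71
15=15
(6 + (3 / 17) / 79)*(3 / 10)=24183 / 13430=1.80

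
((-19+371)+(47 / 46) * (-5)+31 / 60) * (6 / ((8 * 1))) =479423 / 1840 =260.56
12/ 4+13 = 16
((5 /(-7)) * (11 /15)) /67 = -11 /1407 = -0.01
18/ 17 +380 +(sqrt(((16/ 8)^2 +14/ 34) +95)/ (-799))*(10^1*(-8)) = 1040*sqrt(170)/ 13583 +6478/ 17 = 382.06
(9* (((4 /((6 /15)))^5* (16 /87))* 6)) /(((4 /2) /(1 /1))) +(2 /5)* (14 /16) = 288000203 /580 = 496552.07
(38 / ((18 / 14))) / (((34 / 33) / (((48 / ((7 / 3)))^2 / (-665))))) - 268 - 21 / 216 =-85871299 / 299880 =-286.35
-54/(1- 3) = 27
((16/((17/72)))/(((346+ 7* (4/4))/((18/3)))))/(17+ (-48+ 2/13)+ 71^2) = 22464/97714283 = 0.00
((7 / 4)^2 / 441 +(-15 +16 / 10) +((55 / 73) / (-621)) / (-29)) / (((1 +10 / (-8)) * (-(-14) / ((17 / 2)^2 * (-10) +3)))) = -2026943078621 / 736207920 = -2753.22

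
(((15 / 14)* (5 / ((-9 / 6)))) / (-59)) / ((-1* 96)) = -0.00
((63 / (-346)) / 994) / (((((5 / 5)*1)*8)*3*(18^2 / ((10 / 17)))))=-5 / 360825408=-0.00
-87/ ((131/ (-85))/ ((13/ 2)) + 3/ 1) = -96135/ 3053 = -31.49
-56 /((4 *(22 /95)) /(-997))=663005 /11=60273.18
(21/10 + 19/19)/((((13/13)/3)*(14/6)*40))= 279/2800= 0.10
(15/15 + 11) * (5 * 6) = 360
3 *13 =39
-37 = -37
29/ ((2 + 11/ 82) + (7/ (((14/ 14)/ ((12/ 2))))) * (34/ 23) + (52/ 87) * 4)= 4758378/ 10929815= 0.44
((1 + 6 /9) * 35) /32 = 175 /96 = 1.82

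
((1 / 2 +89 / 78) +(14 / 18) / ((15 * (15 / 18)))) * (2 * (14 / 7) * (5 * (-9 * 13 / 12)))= -4982 / 15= -332.13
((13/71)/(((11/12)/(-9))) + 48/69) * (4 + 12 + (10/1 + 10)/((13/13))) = -39.67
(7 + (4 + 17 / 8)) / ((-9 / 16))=-23.33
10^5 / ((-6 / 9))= -150000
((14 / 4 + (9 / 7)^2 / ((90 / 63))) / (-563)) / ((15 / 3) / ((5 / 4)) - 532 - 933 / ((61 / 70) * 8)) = 39772 / 3182101335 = 0.00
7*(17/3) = 119/3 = 39.67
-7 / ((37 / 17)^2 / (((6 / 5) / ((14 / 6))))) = -5202 / 6845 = -0.76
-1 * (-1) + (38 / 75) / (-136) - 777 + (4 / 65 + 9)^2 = -598065727 / 861900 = -693.89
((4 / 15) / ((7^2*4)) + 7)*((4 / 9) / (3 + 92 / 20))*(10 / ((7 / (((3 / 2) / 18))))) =25730 / 527877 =0.05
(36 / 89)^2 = 1296 / 7921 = 0.16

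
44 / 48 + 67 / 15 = 323 / 60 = 5.38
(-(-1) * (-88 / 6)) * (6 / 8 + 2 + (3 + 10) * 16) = -3091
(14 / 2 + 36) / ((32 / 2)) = 43 / 16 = 2.69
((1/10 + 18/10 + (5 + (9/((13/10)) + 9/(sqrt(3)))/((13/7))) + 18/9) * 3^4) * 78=97459.82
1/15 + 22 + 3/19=6334/285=22.22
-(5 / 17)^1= -5 / 17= -0.29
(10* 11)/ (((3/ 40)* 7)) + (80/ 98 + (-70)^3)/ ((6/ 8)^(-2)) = -28330945/ 147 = -192727.52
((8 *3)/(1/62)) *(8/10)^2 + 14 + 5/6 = 145073/150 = 967.15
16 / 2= 8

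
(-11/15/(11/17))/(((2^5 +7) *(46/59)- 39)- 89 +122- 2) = -1003/19830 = -0.05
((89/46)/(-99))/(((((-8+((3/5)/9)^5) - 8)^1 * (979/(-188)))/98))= -777262500/33813447217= -0.02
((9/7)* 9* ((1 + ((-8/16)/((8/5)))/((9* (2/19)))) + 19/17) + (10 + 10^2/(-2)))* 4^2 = -73543/238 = -309.00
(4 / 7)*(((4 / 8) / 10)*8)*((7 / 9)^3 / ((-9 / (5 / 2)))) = -196 / 6561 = -0.03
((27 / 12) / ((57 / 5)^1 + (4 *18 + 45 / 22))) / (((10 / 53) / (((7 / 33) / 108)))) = 371 / 1353456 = 0.00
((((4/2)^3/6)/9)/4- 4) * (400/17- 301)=504719/459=1099.61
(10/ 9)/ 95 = 0.01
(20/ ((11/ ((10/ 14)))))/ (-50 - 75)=-4/ 385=-0.01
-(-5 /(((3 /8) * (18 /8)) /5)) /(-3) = -800 /81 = -9.88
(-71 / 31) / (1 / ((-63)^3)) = 17753337 / 31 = 572688.29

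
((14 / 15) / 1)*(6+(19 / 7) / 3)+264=2434 / 9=270.44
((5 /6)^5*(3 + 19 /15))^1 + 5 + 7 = 9998 /729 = 13.71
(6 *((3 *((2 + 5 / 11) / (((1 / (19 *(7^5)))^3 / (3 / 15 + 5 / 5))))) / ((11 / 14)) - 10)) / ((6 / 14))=3101871079931963383772 / 605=5127059636251179146.73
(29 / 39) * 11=319 / 39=8.18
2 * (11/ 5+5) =72/ 5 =14.40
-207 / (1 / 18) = -3726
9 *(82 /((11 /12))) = 8856 /11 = 805.09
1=1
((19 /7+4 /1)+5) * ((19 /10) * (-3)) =-2337 /35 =-66.77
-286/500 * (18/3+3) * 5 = -1287/50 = -25.74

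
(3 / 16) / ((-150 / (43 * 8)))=-43 / 100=-0.43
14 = 14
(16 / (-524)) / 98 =-2 / 6419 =-0.00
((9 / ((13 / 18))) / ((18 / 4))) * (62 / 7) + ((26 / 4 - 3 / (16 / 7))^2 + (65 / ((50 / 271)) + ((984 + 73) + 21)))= 172592799 / 116480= 1481.74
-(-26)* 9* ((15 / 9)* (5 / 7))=1950 / 7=278.57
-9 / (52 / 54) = -243 / 26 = -9.35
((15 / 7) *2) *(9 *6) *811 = 1313820 / 7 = 187688.57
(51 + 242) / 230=1.27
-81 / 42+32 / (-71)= -2.38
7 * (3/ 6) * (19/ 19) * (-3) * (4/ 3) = -14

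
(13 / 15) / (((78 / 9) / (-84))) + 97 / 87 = -3169 / 435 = -7.29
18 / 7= 2.57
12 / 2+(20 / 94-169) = -7651 / 47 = -162.79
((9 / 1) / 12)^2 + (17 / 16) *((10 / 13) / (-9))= 883 / 1872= 0.47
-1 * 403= -403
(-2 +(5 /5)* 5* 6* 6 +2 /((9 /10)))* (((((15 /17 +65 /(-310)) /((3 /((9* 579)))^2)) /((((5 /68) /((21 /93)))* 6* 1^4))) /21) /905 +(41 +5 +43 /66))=23580940797319 /1291511925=18258.40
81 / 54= 3 / 2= 1.50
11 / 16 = 0.69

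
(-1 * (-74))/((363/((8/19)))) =592/6897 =0.09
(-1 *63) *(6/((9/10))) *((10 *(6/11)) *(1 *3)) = -75600/11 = -6872.73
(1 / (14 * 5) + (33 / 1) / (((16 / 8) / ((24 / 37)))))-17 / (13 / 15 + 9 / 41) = -4268387 / 865060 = -4.93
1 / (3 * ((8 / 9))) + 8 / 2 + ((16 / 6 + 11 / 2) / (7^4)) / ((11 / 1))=4.38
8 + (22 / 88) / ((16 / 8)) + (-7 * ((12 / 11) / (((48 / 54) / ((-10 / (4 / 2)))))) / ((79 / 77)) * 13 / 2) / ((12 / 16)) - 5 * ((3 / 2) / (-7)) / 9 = 4925135 / 13272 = 371.09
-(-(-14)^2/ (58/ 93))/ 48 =1519/ 232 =6.55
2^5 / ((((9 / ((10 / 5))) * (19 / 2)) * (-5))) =-128 / 855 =-0.15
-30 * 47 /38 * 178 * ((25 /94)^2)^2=-33.04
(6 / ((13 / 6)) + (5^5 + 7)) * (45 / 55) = 366768 / 143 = 2564.81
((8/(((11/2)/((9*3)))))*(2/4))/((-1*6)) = -3.27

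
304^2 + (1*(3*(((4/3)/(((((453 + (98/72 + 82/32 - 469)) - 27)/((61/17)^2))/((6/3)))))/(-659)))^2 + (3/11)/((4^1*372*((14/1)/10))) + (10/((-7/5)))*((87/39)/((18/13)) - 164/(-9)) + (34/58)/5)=1760611248780950171289106017503/19080159621782017547176080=92274.45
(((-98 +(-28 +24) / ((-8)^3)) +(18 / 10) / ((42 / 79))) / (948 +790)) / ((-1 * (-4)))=-423837 / 31144960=-0.01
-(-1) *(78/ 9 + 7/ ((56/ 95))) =493/ 24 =20.54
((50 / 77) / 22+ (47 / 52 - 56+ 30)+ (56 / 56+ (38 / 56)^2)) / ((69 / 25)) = -242599125 / 28364336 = -8.55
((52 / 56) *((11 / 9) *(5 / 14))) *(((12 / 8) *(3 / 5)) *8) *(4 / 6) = 286 / 147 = 1.95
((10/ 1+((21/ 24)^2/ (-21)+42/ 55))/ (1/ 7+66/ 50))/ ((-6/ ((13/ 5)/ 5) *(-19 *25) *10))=10308389/ 77045760000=0.00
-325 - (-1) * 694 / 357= -115331 / 357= -323.06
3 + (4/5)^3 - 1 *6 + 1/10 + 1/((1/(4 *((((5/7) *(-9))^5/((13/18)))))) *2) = -1660883564127/54622750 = -30406.44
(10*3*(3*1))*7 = 630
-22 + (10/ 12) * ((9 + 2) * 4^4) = 6974/ 3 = 2324.67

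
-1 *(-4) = 4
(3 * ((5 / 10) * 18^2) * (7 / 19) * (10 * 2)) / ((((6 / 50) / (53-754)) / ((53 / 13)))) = -21065751000 / 247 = -85286441.30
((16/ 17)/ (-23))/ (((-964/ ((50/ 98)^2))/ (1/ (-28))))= -625/ 1583740417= -0.00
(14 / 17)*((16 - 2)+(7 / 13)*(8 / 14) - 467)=-82390 / 221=-372.81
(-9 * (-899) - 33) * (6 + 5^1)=88638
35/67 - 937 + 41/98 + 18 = -6027977/6566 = -918.06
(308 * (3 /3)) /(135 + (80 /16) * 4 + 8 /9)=2772 /1403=1.98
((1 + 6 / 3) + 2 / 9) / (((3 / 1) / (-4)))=-116 / 27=-4.30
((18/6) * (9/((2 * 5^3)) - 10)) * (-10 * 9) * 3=8070.84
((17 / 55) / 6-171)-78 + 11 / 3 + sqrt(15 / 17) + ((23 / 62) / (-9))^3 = -2343855140621 / 9555761160 + sqrt(255) / 17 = -244.34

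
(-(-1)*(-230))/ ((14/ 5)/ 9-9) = 450/ 17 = 26.47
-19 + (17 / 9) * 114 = 589 / 3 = 196.33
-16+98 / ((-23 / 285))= -28298 / 23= -1230.35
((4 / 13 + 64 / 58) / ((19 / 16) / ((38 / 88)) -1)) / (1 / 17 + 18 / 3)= 5168 / 38831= 0.13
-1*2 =-2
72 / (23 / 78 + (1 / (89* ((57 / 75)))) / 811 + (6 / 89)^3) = 61005862874736 / 250121005165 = 243.91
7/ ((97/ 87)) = 609/ 97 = 6.28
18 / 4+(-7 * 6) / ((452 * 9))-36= -10682 / 339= -31.51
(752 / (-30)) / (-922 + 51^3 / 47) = -17672 / 1339755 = -0.01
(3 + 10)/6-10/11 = 83/66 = 1.26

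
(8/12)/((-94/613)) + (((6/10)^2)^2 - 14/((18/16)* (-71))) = -75882952/18770625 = -4.04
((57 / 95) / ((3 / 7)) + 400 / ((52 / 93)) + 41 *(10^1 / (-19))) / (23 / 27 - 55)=-23181633 / 1805570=-12.84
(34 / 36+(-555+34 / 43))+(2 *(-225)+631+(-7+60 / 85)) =-378.56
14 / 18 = 7 / 9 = 0.78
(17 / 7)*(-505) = -8585 / 7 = -1226.43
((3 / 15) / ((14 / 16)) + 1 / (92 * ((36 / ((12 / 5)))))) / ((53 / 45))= 6645 / 34132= 0.19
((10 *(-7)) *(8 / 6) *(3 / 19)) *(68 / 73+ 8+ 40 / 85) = -3267040 / 23579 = -138.56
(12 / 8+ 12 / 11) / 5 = 57 / 110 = 0.52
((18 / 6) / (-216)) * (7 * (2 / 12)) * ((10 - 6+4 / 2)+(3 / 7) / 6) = -85 / 864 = -0.10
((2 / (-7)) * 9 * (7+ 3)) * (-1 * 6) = 1080 / 7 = 154.29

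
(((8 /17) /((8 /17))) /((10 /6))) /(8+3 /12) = 4 /55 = 0.07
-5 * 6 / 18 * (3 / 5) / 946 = -1 / 946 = -0.00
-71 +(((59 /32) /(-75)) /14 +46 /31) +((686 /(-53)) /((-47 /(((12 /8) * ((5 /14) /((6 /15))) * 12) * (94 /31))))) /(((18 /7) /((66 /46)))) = -78759621551 /1269710400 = -62.03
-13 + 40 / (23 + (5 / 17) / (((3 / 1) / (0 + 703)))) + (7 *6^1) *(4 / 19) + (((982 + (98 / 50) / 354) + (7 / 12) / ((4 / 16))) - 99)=21717709679 / 24633975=881.62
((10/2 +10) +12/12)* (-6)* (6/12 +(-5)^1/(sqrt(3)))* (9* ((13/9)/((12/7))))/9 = -364/9 +3640* sqrt(3)/27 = 193.06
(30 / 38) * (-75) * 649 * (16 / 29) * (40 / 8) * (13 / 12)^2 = -68550625 / 551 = -124411.30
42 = 42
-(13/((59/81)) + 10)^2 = -2699449/3481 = -775.48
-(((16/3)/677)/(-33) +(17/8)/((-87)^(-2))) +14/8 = -8623112029/536184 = -16082.37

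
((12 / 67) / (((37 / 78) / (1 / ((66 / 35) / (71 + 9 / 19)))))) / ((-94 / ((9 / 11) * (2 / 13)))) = -0.02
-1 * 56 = -56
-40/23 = -1.74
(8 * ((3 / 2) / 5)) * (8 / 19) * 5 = 96 / 19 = 5.05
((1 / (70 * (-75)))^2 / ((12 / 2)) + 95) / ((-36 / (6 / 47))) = -15710625001 / 46635750000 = -0.34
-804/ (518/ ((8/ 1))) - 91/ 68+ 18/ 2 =-83749/ 17612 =-4.76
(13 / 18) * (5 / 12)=65 / 216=0.30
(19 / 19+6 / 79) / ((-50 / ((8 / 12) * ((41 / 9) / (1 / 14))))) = -9758 / 10665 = -0.91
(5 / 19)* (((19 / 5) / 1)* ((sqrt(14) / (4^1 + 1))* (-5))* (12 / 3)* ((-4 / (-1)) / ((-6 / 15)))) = 40* sqrt(14) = 149.67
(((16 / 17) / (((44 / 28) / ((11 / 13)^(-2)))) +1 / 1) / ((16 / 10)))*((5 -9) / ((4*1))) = -207775 / 181016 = -1.15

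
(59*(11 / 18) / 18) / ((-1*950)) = -649 / 307800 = -0.00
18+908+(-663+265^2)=70488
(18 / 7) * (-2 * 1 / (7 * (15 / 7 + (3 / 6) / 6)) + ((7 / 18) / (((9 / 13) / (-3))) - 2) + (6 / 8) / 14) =-1063105 / 109956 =-9.67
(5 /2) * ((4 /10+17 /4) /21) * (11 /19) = 341 /1064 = 0.32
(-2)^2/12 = 1/3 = 0.33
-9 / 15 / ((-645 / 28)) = 28 / 1075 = 0.03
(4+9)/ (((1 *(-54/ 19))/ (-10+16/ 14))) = 40.51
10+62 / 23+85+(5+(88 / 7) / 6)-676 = -275894 / 483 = -571.21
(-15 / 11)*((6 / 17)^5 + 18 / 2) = -191797335 / 15618427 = -12.28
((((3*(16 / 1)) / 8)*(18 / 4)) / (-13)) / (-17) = 0.12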